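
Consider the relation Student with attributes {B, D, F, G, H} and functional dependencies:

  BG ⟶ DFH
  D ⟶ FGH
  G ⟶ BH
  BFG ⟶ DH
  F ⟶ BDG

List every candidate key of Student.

{D}, {F}, {G}

{D}⁺: D→FGH adds F, G, H; G→BH adds B → {B, D, F, G, H}.
{F}⁺: F→BDG adds B, D, G; BG→DFH adds H → {B, D, F, G, H}.
{G}⁺: G→BH adds B, H; BG→DFH adds D, F → {B, D, F, G, H}.
Any other superkey contains one of these as a subset, so there are no further candidate keys.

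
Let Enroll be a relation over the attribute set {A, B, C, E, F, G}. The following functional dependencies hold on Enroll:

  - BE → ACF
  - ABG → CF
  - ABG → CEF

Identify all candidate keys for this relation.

{A, B, G}; {B, E, G}

Attributes B, G never appear on any right-hand side, so every candidate key must contain {B, G}.
{B, G}⁺ = {B, G}, which is not all of the schema, so we must add further attributes.
{A, B, G}⁺: ABG→CF adds C, F; ABG→CEF adds E → {A, B, C, E, F, G}.
{B, E, G}⁺: BE→ACF adds A, C, F → {A, B, C, E, F, G}.
Any other superkey contains one of these as a subset, so there are no further candidate keys.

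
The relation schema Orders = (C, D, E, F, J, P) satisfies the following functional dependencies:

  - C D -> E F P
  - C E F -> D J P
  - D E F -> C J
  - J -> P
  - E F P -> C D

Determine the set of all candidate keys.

{C, D}; {C, E, F}; {D, E, F}; {E, F, J}; {E, F, P}

{C, D}⁺: CD→EFP adds E, F, P; CEF→DJP adds J → {C, D, E, F, J, P}. Minimal: {D}⁺ = {D}; {C}⁺ = {C} — none reach the full schema.
{C, E, F}⁺: CEF→DJP adds D, J, P → {C, D, E, F, J, P}. Minimal: {E, F}⁺ = {E, F}; {C, F}⁺ = {C, F}; {C, E}⁺ = {C, E} — none reach the full schema.
{D, E, F}⁺: DEF→CJ adds C, J; J→P adds P → {C, D, E, F, J, P}. Minimal: {E, F}⁺ = {E, F}; {D, F}⁺ = {D, F}; {D, E}⁺ = {D, E} — none reach the full schema.
{E, F, J}⁺: J→P adds P; EFP→CD adds C, D → {C, D, E, F, J, P}. Minimal: {F, J}⁺ = {F, J, P}; {E, J}⁺ = {E, J, P}; {E, F}⁺ = {E, F} — none reach the full schema.
{E, F, P}⁺: EFP→CD adds C, D; CEF→DJP adds J → {C, D, E, F, J, P}. Minimal: {F, P}⁺ = {F, P}; {E, P}⁺ = {E, P}; {E, F}⁺ = {E, F} — none reach the full schema.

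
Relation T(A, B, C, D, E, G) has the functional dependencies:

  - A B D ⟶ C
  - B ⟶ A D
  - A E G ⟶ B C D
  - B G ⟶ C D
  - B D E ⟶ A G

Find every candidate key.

Attribute E never appears on the right-hand side of any dependency, so E must belong to every candidate key.
{E}⁺ = {E}, which is not all of the schema, so we must add further attributes.
{B, E}⁺: B→AD adds A, D; BDE→AG adds G; ABD→C adds C → {A, B, C, D, E, G}.
{A, E, G}⁺: AEG→BCD adds B, C, D → {A, B, C, D, E, G}.
Any other superkey contains one of these as a subset, so there are no further candidate keys.

(B, E); (A, E, G)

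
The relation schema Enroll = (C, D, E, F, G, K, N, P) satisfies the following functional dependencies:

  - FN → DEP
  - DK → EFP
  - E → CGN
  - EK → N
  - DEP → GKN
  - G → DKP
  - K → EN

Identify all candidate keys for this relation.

{E}⁺: E→CGN adds C, G, N; G→DKP adds D, K, P; DK→EFP adds F → {C, D, E, F, G, K, N, P}.
{G}⁺: G→DKP adds D, K, P; K→EN adds E, N; DK→EFP adds F; E→CGN adds C → {C, D, E, F, G, K, N, P}.
{K}⁺: K→EN adds E, N; E→CGN adds C, G; G→DKP adds D, P; DK→EFP adds F → {C, D, E, F, G, K, N, P}.
{F, N}⁺: FN→DEP adds D, E, P; E→CGN adds C, G; DEP→GKN adds K → {C, D, E, F, G, K, N, P}.
Any other superkey contains one of these as a subset, so there are no further candidate keys.

{E}; {G}; {K}; {F, N}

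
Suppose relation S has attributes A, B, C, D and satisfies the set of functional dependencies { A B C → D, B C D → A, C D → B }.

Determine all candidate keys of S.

{C, D}⁺: CD→B adds B; BCD→A adds A → {A, B, C, D}. Minimal: {D}⁺ = {D}; {C}⁺ = {C} — none reach the full schema.
{A, B, C}⁺: ABC→D adds D → {A, B, C, D}. Minimal: {B, C}⁺ = {B, C}; {A, C}⁺ = {A, C}; {A, B}⁺ = {A, B} — none reach the full schema.

{C, D}, {A, B, C}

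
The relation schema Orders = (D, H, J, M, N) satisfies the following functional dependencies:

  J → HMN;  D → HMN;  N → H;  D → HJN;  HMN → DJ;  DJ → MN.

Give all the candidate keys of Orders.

{D}⁺: D→HMN adds H, M, N; D→HJN adds J → {D, H, J, M, N}.
{J}⁺: J→HMN adds H, M, N; HMN→DJ adds D → {D, H, J, M, N}.
{M, N}⁺: N→H adds H; HMN→DJ adds D, J → {D, H, J, M, N}. Minimal: {N}⁺ = {H, N}; {M}⁺ = {M} — none reach the full schema.
Any other superkey contains one of these as a subset, so there are no further candidate keys.

(D), (J), (M, N)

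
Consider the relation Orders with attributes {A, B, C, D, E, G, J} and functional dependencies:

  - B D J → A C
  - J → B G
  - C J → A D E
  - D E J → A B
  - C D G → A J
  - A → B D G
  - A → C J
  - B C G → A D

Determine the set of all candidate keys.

{A}⁺: A→BDG adds B, D, G; A→CJ adds C, J; CJ→ADE adds E → {A, B, C, D, E, G, J}.
{C, J}⁺: J→BG adds B, G; CJ→ADE adds A, D, E → {A, B, C, D, E, G, J}. Minimal: {J}⁺ = {B, G, J}; {C}⁺ = {C} — none reach the full schema.
{D, J}⁺: J→BG adds B, G; BDJ→AC adds A, C; CJ→ADE adds E → {A, B, C, D, E, G, J}. Minimal: {J}⁺ = {B, G, J}; {D}⁺ = {D} — none reach the full schema.
{B, C, G}⁺: BCG→AD adds A, D; CDG→AJ adds J; CJ→ADE adds E → {A, B, C, D, E, G, J}. Minimal: {C, G}⁺ = {C, G}; {B, G}⁺ = {B, G}; {B, C}⁺ = {B, C} — none reach the full schema.
{C, D, G}⁺: CDG→AJ adds A, J; A→BDG adds B; CJ→ADE adds E → {A, B, C, D, E, G, J}. Minimal: {D, G}⁺ = {D, G}; {C, G}⁺ = {C, G}; {C, D}⁺ = {C, D} — none reach the full schema.

A, CJ, DJ, BCG, CDG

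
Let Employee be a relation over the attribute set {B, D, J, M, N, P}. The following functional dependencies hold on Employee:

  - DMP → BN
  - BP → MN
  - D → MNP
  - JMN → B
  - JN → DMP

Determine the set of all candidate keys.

DJ, JN, BJP

Attribute J never appears on the right-hand side of any dependency, so J must belong to every candidate key.
{J}⁺ = {J}, which is not all of the schema, so we must add further attributes.
{D, J}⁺: D→MNP adds M, N, P; JMN→B adds B → {B, D, J, M, N, P}. Minimal: {J}⁺ = {J}; {D}⁺ = {B, D, M, N, P} — none reach the full schema.
{J, N}⁺: JN→DMP adds D, M, P; DMP→BN adds B → {B, D, J, M, N, P}. Minimal: {N}⁺ = {N}; {J}⁺ = {J} — none reach the full schema.
{B, J, P}⁺: BP→MN adds M, N; JN→DMP adds D → {B, D, J, M, N, P}. Minimal: {J, P}⁺ = {J, P}; {B, P}⁺ = {B, M, N, P}; {B, J}⁺ = {B, J} — none reach the full schema.
Any other superkey contains one of these as a subset, so there are no further candidate keys.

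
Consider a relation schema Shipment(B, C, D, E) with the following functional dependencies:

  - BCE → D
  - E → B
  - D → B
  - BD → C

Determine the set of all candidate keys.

Attribute E never appears on the right-hand side of any dependency, so E must belong to every candidate key.
{E}⁺ = {B, E}, which is not all of the schema, so we must add further attributes.
{C, E}⁺: E→B adds B; BCE→D adds D → {B, C, D, E}.
{D, E}⁺: E→B adds B; BD→C adds C → {B, C, D, E}.
Any other superkey contains one of these as a subset, so there are no further candidate keys.

(C, E); (D, E)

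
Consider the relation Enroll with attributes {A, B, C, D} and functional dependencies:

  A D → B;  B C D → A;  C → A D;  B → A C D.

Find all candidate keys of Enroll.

B, C, AD

{B}⁺: B→ACD adds A, C, D → {A, B, C, D}.
{C}⁺: C→AD adds A, D; AD→B adds B → {A, B, C, D}.
{A, D}⁺: AD→B adds B; B→ACD adds C → {A, B, C, D}. Minimal: {D}⁺ = {D}; {A}⁺ = {A} — none reach the full schema.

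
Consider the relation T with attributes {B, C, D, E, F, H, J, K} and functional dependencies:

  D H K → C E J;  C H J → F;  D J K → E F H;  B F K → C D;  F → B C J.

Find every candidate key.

FK, DHK, DJK, CHJK

{F, K}⁺: F→BCJ adds B, C, J; BFK→CD adds D; DJK→EFH adds E, H → {B, C, D, E, F, H, J, K}.
{D, H, K}⁺: DHK→CEJ adds C, E, J; CHJ→F adds F; F→BCJ adds B → {B, C, D, E, F, H, J, K}.
{D, J, K}⁺: DJK→EFH adds E, F, H; F→BCJ adds B, C → {B, C, D, E, F, H, J, K}.
{C, H, J, K}⁺: CHJ→F adds F; F→BCJ adds B; BFK→CD adds D; DHK→CEJ adds E → {B, C, D, E, F, H, J, K}.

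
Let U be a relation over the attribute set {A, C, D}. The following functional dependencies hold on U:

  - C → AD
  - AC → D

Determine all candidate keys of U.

{C}

{C}⁺: C→AD adds A, D → {A, C, D}.
No other minimal superkey exists.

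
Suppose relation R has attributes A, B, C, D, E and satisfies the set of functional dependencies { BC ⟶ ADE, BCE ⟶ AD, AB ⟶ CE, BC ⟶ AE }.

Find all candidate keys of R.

{A, B}, {B, C}

{A, B}⁺: AB→CE adds C, E; BC→ADE adds D → {A, B, C, D, E}. Minimal: {B}⁺ = {B}; {A}⁺ = {A} — none reach the full schema.
{B, C}⁺: BC→ADE adds A, D, E → {A, B, C, D, E}. Minimal: {C}⁺ = {C}; {B}⁺ = {B} — none reach the full schema.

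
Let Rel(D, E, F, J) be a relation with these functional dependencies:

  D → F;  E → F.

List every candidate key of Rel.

{D, E, J}

Attributes D, E, J never appear on any right-hand side, so every candidate key must contain {D, E, J}.
{D, E, J}⁺ = {D, E, F, J}, which is all of the schema, so {D, E, J} is the only candidate key.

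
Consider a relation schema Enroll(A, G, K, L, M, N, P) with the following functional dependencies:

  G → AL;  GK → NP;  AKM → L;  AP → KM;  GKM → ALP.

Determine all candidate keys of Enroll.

GK, GP

Attribute G never appears on the right-hand side of any dependency, so G must belong to every candidate key.
{G}⁺ = {A, G, L}, which is not all of the schema, so we must add further attributes.
{G, K}⁺: G→AL adds A, L; GK→NP adds N, P; AP→KM adds M → {A, G, K, L, M, N, P}. Minimal: {K}⁺ = {K}; {G}⁺ = {A, G, L} — none reach the full schema.
{G, P}⁺: G→AL adds A, L; AP→KM adds K, M; GK→NP adds N → {A, G, K, L, M, N, P}. Minimal: {P}⁺ = {P}; {G}⁺ = {A, G, L} — none reach the full schema.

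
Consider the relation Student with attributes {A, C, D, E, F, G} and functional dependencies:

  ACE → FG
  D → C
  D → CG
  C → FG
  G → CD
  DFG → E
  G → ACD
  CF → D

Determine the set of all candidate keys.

{C}⁺: C→FG adds F, G; G→CD adds D; DFG→E adds E; G→ACD adds A → {A, C, D, E, F, G}.
{D}⁺: D→C adds C; D→CG adds G; C→FG adds F; DFG→E adds E; G→ACD adds A → {A, C, D, E, F, G}.
{G}⁺: G→CD adds C, D; G→ACD adds A; C→FG adds F; DFG→E adds E → {A, C, D, E, F, G}.
Any other superkey contains one of these as a subset, so there are no further candidate keys.

{C}, {D}, {G}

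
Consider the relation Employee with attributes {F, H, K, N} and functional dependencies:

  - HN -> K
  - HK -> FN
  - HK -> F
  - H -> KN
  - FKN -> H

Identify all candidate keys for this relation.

(H), (F, K, N)

{H}⁺: H→KN adds K, N; HK→FN adds F → {F, H, K, N}.
{F, K, N}⁺: FKN→H adds H → {F, H, K, N}. Minimal: {K, N}⁺ = {K, N}; {F, N}⁺ = {F, N}; {F, K}⁺ = {F, K} — none reach the full schema.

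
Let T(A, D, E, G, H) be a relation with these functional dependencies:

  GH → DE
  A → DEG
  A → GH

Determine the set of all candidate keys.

{A}

Attribute A never appears on the right-hand side of any dependency, so A must belong to every candidate key.
{A}⁺ = {A, D, E, G, H}, which is all of the schema, so {A} is the only candidate key.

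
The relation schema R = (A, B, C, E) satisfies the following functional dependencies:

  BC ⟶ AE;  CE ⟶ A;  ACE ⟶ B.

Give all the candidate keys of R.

Attribute C never appears on the right-hand side of any dependency, so C must belong to every candidate key.
{C}⁺ = {C}, which is not all of the schema, so we must add further attributes.
{B, C}⁺: BC→AE adds A, E → {A, B, C, E}. Minimal: {C}⁺ = {C}; {B}⁺ = {B} — none reach the full schema.
{C, E}⁺: CE→A adds A; ACE→B adds B → {A, B, C, E}. Minimal: {E}⁺ = {E}; {C}⁺ = {C} — none reach the full schema.

BC; CE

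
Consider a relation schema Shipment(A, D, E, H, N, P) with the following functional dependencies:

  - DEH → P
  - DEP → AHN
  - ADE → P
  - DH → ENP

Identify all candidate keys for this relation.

Attribute D never appears on the right-hand side of any dependency, so D must belong to every candidate key.
{D}⁺ = {D}, which is not all of the schema, so we must add further attributes.
{D, H}⁺: DH→ENP adds E, N, P; DEP→AHN adds A → {A, D, E, H, N, P}. Minimal: {H}⁺ = {H}; {D}⁺ = {D} — none reach the full schema.
{A, D, E}⁺: ADE→P adds P; DEP→AHN adds H, N → {A, D, E, H, N, P}. Minimal: {D, E}⁺ = {D, E}; {A, E}⁺ = {A, E}; {A, D}⁺ = {A, D} — none reach the full schema.
{D, E, P}⁺: DEP→AHN adds A, H, N → {A, D, E, H, N, P}. Minimal: {E, P}⁺ = {E, P}; {D, P}⁺ = {D, P}; {D, E}⁺ = {D, E} — none reach the full schema.
Any other superkey contains one of these as a subset, so there are no further candidate keys.

{D, H}, {A, D, E}, {D, E, P}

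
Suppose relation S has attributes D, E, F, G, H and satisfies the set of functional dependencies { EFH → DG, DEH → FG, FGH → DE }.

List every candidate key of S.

{D, E, H}⁺: DEH→FG adds F, G → {D, E, F, G, H}. Minimal: {E, H}⁺ = {E, H}; {D, H}⁺ = {D, H}; {D, E}⁺ = {D, E} — none reach the full schema.
{E, F, H}⁺: EFH→DG adds D, G → {D, E, F, G, H}. Minimal: {F, H}⁺ = {F, H}; {E, H}⁺ = {E, H}; {E, F}⁺ = {E, F} — none reach the full schema.
{F, G, H}⁺: FGH→DE adds D, E → {D, E, F, G, H}. Minimal: {G, H}⁺ = {G, H}; {F, H}⁺ = {F, H}; {F, G}⁺ = {F, G} — none reach the full schema.

{D, E, H}, {E, F, H}, {F, G, H}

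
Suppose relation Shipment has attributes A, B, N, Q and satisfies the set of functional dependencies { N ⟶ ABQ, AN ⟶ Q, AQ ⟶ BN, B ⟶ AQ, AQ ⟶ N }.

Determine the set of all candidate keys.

{B}⁺: B→AQ adds A, Q; AQ→N adds N → {A, B, N, Q}.
{N}⁺: N→ABQ adds A, B, Q → {A, B, N, Q}.
{A, Q}⁺: AQ→BN adds B, N → {A, B, N, Q}. Minimal: {Q}⁺ = {Q}; {A}⁺ = {A} — none reach the full schema.
Any other superkey contains one of these as a subset, so there are no further candidate keys.

{B}; {N}; {A, Q}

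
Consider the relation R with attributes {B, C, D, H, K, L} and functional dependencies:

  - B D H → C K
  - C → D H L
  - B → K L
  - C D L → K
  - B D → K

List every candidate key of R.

Attribute B never appears on the right-hand side of any dependency, so B must belong to every candidate key.
{B}⁺ = {B, K, L}, which is not all of the schema, so we must add further attributes.
{B, C}⁺: C→DHL adds D, H, L; B→KL adds K → {B, C, D, H, K, L}.
{B, D, H}⁺: BDH→CK adds C, K; C→DHL adds L → {B, C, D, H, K, L}.

{B, C}, {B, D, H}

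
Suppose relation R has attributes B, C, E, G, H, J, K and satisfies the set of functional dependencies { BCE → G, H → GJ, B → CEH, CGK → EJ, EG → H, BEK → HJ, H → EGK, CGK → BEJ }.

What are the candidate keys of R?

{B}⁺: B→CEH adds C, E, H; H→EGK adds G, K; CGK→BEJ adds J → {B, C, E, G, H, J, K}.
{C, H}⁺: H→GJ adds G, J; H→EGK adds E, K; CGK→BEJ adds B → {B, C, E, G, H, J, K}. Minimal: {H}⁺ = {E, G, H, J, K}; {C}⁺ = {C} — none reach the full schema.
{C, E, G}⁺: EG→H adds H; H→EGK adds K; CGK→BEJ adds B, J → {B, C, E, G, H, J, K}. Minimal: {E, G}⁺ = {E, G, H, J, K}; {C, G}⁺ = {C, G}; {C, E}⁺ = {C, E} — none reach the full schema.
{C, G, K}⁺: CGK→EJ adds E, J; EG→H adds H; CGK→BEJ adds B → {B, C, E, G, H, J, K}. Minimal: {G, K}⁺ = {G, K}; {C, K}⁺ = {C, K}; {C, G}⁺ = {C, G} — none reach the full schema.
Any other superkey contains one of these as a subset, so there are no further candidate keys.

{B}, {C, H}, {C, E, G}, {C, G, K}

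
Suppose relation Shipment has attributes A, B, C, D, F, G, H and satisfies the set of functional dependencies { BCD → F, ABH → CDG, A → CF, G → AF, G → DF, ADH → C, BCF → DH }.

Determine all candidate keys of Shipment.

AB; BG

Attribute B never appears on the right-hand side of any dependency, so B must belong to every candidate key.
{B}⁺ = {B}, which is not all of the schema, so we must add further attributes.
{A, B}⁺: A→CF adds C, F; BCF→DH adds D, H; ABH→CDG adds G → {A, B, C, D, F, G, H}.
{B, G}⁺: G→AF adds A, F; G→DF adds D; A→CF adds C; BCF→DH adds H → {A, B, C, D, F, G, H}.
Any other superkey contains one of these as a subset, so there are no further candidate keys.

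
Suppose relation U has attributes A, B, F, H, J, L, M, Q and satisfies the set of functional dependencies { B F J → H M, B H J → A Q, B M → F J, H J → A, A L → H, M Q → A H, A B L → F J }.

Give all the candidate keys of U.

{A, B, L}, {B, L, M}, {B, F, J, L}, {B, H, J, L}

Attributes B, L never appear on any right-hand side, so every candidate key must contain {B, L}.
{B, L}⁺ = {B, L}, which is not all of the schema, so we must add further attributes.
{A, B, L}⁺: AL→H adds H; ABL→FJ adds F, J; BFJ→HM adds M; BHJ→AQ adds Q → {A, B, F, H, J, L, M, Q}.
{B, L, M}⁺: BM→FJ adds F, J; BFJ→HM adds H; BHJ→AQ adds A, Q → {A, B, F, H, J, L, M, Q}.
{B, F, J, L}⁺: BFJ→HM adds H, M; BHJ→AQ adds A, Q → {A, B, F, H, J, L, M, Q}.
{B, H, J, L}⁺: BHJ→AQ adds A, Q; ABL→FJ adds F; BFJ→HM adds M → {A, B, F, H, J, L, M, Q}.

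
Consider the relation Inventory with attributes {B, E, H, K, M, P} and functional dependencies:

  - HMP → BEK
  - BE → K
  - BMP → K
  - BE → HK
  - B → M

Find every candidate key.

{B, E, P}; {B, H, P}; {H, M, P}

Attribute P never appears on the right-hand side of any dependency, so P must belong to every candidate key.
{P}⁺ = {P}, which is not all of the schema, so we must add further attributes.
{B, E, P}⁺: BE→K adds K; BE→HK adds H; B→M adds M → {B, E, H, K, M, P}. Minimal: {E, P}⁺ = {E, P}; {B, P}⁺ = {B, K, M, P}; {B, E}⁺ = {B, E, H, K, M} — none reach the full schema.
{B, H, P}⁺: B→M adds M; HMP→BEK adds E, K → {B, E, H, K, M, P}. Minimal: {H, P}⁺ = {H, P}; {B, P}⁺ = {B, K, M, P}; {B, H}⁺ = {B, H, M} — none reach the full schema.
{H, M, P}⁺: HMP→BEK adds B, E, K → {B, E, H, K, M, P}. Minimal: {M, P}⁺ = {M, P}; {H, P}⁺ = {H, P}; {H, M}⁺ = {H, M} — none reach the full schema.
Any other superkey contains one of these as a subset, so there are no further candidate keys.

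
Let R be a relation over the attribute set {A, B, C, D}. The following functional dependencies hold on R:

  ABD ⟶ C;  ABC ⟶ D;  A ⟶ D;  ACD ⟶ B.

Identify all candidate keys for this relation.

Attribute A never appears on the right-hand side of any dependency, so A must belong to every candidate key.
{A}⁺ = {A, D}, which is not all of the schema, so we must add further attributes.
{A, B}⁺: A→D adds D; ABD→C adds C → {A, B, C, D}. Minimal: {B}⁺ = {B}; {A}⁺ = {A, D} — none reach the full schema.
{A, C}⁺: A→D adds D; ACD→B adds B → {A, B, C, D}. Minimal: {C}⁺ = {C}; {A}⁺ = {A, D} — none reach the full schema.

{A, B}; {A, C}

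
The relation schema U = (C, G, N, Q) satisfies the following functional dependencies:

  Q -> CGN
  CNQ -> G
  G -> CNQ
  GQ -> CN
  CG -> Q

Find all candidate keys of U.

{G}⁺: G→CNQ adds C, N, Q → {C, G, N, Q}.
{Q}⁺: Q→CGN adds C, G, N → {C, G, N, Q}.
Any other superkey contains one of these as a subset, so there are no further candidate keys.

{G}, {Q}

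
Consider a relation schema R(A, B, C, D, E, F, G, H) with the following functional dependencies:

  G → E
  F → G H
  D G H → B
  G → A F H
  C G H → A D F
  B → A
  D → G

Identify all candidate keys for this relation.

Attribute C never appears on the right-hand side of any dependency, so C must belong to every candidate key.
{C}⁺ = {C}, which is not all of the schema, so we must add further attributes.
{C, D}⁺: D→G adds G; G→E adds E; G→AFH adds A, F, H; DGH→B adds B → {A, B, C, D, E, F, G, H}.
{C, F}⁺: F→GH adds G, H; G→AFH adds A; CGH→ADF adds D; G→E adds E; DGH→B adds B → {A, B, C, D, E, F, G, H}.
{C, G}⁺: G→E adds E; G→AFH adds A, F, H; CGH→ADF adds D; DGH→B adds B → {A, B, C, D, E, F, G, H}.
Any other superkey contains one of these as a subset, so there are no further candidate keys.

(C, D), (C, F), (C, G)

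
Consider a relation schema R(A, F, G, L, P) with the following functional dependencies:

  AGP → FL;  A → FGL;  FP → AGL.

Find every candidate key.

Attribute P never appears on the right-hand side of any dependency, so P must belong to every candidate key.
{P}⁺ = {P}, which is not all of the schema, so we must add further attributes.
{A, P}⁺: A→FGL adds F, G, L → {A, F, G, L, P}. Minimal: {P}⁺ = {P}; {A}⁺ = {A, F, G, L} — none reach the full schema.
{F, P}⁺: FP→AGL adds A, G, L → {A, F, G, L, P}. Minimal: {P}⁺ = {P}; {F}⁺ = {F} — none reach the full schema.

(A, P), (F, P)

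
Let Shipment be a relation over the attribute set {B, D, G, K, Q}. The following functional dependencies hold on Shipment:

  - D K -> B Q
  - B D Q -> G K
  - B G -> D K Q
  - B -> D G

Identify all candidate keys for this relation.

{B}, {D, K}

{B}⁺: B→DG adds D, G; BG→DKQ adds K, Q → {B, D, G, K, Q}.
{D, K}⁺: DK→BQ adds B, Q; BDQ→GK adds G → {B, D, G, K, Q}. Minimal: {K}⁺ = {K}; {D}⁺ = {D} — none reach the full schema.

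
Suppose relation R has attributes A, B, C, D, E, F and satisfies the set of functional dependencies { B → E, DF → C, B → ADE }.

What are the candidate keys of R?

Attributes B, F never appear on any right-hand side, so every candidate key must contain {B, F}.
{B, F}⁺ = {A, B, C, D, E, F}, which is all of the schema, so {B, F} is the only candidate key.

{B, F}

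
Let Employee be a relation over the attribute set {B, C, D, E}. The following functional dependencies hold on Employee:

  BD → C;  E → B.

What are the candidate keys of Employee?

Attributes D, E never appear on any right-hand side, so every candidate key must contain {D, E}.
{D, E}⁺ = {B, C, D, E}, which is all of the schema, so {D, E} is the only candidate key.

DE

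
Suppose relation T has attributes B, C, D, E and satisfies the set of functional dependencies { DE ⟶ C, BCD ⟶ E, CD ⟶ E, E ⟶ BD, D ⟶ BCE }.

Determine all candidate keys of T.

{D}⁺: D→BCE adds B, C, E → {B, C, D, E}.
{E}⁺: E→BD adds B, D; D→BCE adds C → {B, C, D, E}.
Any other superkey contains one of these as a subset, so there are no further candidate keys.

(D), (E)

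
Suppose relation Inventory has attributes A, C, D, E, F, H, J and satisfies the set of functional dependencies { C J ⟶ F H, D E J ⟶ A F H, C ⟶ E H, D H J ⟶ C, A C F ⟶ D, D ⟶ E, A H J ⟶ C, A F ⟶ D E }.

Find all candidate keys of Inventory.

Attribute J never appears on the right-hand side of any dependency, so J must belong to every candidate key.
{J}⁺ = {J}, which is not all of the schema, so we must add further attributes.
{D, J}⁺: D→E adds E; DEJ→AFH adds A, F, H; DHJ→C adds C → {A, C, D, E, F, H, J}. Minimal: {J}⁺ = {J}; {D}⁺ = {D, E} — none reach the full schema.
{A, C, J}⁺: CJ→FH adds F, H; C→EH adds E; ACF→D adds D → {A, C, D, E, F, H, J}. Minimal: {C, J}⁺ = {C, E, F, H, J}; {A, J}⁺ = {A, J}; {A, C}⁺ = {A, C, E, H} — none reach the full schema.
{A, F, J}⁺: AF→DE adds D, E; DEJ→AFH adds H; DHJ→C adds C → {A, C, D, E, F, H, J}. Minimal: {F, J}⁺ = {F, J}; {A, J}⁺ = {A, J}; {A, F}⁺ = {A, D, E, F} — none reach the full schema.
{A, H, J}⁺: AHJ→C adds C; CJ→FH adds F; C→EH adds E; ACF→D adds D → {A, C, D, E, F, H, J}. Minimal: {H, J}⁺ = {H, J}; {A, J}⁺ = {A, J}; {A, H}⁺ = {A, H} — none reach the full schema.

{D, J}, {A, C, J}, {A, F, J}, {A, H, J}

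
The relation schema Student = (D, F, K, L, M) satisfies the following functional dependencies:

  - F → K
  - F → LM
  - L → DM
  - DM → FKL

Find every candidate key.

{F}, {L}, {D, M}

{F}⁺: F→K adds K; F→LM adds L, M; L→DM adds D → {D, F, K, L, M}.
{L}⁺: L→DM adds D, M; DM→FKL adds F, K → {D, F, K, L, M}.
{D, M}⁺: DM→FKL adds F, K, L → {D, F, K, L, M}.
Any other superkey contains one of these as a subset, so there are no further candidate keys.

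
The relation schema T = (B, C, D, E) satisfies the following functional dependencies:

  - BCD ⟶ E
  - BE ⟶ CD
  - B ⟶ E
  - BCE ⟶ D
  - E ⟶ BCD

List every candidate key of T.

{B}, {E}

{B}⁺: B→E adds E; E→BCD adds C, D → {B, C, D, E}.
{E}⁺: E→BCD adds B, C, D → {B, C, D, E}.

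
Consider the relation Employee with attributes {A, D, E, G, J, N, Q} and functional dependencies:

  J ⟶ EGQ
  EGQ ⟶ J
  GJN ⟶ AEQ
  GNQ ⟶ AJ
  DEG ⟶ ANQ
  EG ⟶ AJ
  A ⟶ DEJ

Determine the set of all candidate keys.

{A}, {J}, {E, G}, {G, N, Q}

{A}⁺: A→DEJ adds D, E, J; J→EGQ adds G, Q; DEG→ANQ adds N → {A, D, E, G, J, N, Q}.
{J}⁺: J→EGQ adds E, G, Q; EG→AJ adds A; A→DEJ adds D; DEG→ANQ adds N → {A, D, E, G, J, N, Q}.
{E, G}⁺: EG→AJ adds A, J; A→DEJ adds D; J→EGQ adds Q; DEG→ANQ adds N → {A, D, E, G, J, N, Q}. Minimal: {G}⁺ = {G}; {E}⁺ = {E} — none reach the full schema.
{G, N, Q}⁺: GNQ→AJ adds A, J; A→DEJ adds D, E → {A, D, E, G, J, N, Q}. Minimal: {N, Q}⁺ = {N, Q}; {G, Q}⁺ = {G, Q}; {G, N}⁺ = {G, N} — none reach the full schema.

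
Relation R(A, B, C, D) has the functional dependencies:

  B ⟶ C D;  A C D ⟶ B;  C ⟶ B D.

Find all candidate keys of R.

{A, B}; {A, C}

Attribute A never appears on the right-hand side of any dependency, so A must belong to every candidate key.
{A}⁺ = {A}, which is not all of the schema, so we must add further attributes.
{A, B}⁺: B→CD adds C, D → {A, B, C, D}. Minimal: {B}⁺ = {B, C, D}; {A}⁺ = {A} — none reach the full schema.
{A, C}⁺: C→BD adds B, D → {A, B, C, D}. Minimal: {C}⁺ = {B, C, D}; {A}⁺ = {A} — none reach the full schema.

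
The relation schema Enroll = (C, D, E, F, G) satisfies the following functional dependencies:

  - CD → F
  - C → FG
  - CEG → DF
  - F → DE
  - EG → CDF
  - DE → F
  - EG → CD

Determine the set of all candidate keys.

(C); (E, G); (F, G)

{C}⁺: C→FG adds F, G; F→DE adds D, E → {C, D, E, F, G}.
{E, G}⁺: EG→CDF adds C, D, F → {C, D, E, F, G}.
{F, G}⁺: F→DE adds D, E; EG→CDF adds C → {C, D, E, F, G}.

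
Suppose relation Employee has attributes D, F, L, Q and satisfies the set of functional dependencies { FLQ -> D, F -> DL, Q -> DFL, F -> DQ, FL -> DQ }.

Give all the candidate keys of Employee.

F; Q

{F}⁺: F→DL adds D, L; F→DQ adds Q → {D, F, L, Q}.
{Q}⁺: Q→DFL adds D, F, L → {D, F, L, Q}.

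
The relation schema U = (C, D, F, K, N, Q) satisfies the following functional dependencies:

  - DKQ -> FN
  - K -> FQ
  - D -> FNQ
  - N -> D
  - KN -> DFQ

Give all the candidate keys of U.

CDK; CKN

Attributes C, K never appear on any right-hand side, so every candidate key must contain {C, K}.
{C, K}⁺ = {C, F, K, Q}, which is not all of the schema, so we must add further attributes.
{C, D, K}⁺: K→FQ adds F, Q; D→FNQ adds N → {C, D, F, K, N, Q}.
{C, K, N}⁺: K→FQ adds F, Q; N→D adds D → {C, D, F, K, N, Q}.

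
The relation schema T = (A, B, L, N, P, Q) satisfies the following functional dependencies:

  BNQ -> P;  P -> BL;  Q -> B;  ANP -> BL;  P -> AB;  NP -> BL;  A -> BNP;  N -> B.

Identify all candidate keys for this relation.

Attribute Q never appears on the right-hand side of any dependency, so Q must belong to every candidate key.
{Q}⁺ = {B, Q}, which is not all of the schema, so we must add further attributes.
{A, Q}⁺: Q→B adds B; A→BNP adds N, P; P→BL adds L → {A, B, L, N, P, Q}.
{N, Q}⁺: Q→B adds B; BNQ→P adds P; P→BL adds L; P→AB adds A → {A, B, L, N, P, Q}.
{P, Q}⁺: P→BL adds B, L; P→AB adds A; A→BNP adds N → {A, B, L, N, P, Q}.
Any other superkey contains one of these as a subset, so there are no further candidate keys.

{A, Q}; {N, Q}; {P, Q}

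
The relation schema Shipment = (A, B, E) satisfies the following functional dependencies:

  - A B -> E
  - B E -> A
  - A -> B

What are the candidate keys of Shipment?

{A}⁺: A→B adds B; AB→E adds E → {A, B, E}.
{B, E}⁺: BE→A adds A → {A, B, E}.
Any other superkey contains one of these as a subset, so there are no further candidate keys.

(A), (B, E)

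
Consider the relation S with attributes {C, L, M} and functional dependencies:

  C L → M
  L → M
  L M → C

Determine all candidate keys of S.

L

{L}⁺: L→M adds M; LM→C adds C → {C, L, M}.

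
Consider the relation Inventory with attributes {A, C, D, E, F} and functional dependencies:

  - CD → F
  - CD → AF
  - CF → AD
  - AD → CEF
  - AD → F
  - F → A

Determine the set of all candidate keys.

(A, D), (C, D), (C, F), (D, F)

{A, D}⁺: AD→CEF adds C, E, F → {A, C, D, E, F}. Minimal: {D}⁺ = {D}; {A}⁺ = {A} — none reach the full schema.
{C, D}⁺: CD→F adds F; CD→AF adds A; AD→CEF adds E → {A, C, D, E, F}. Minimal: {D}⁺ = {D}; {C}⁺ = {C} — none reach the full schema.
{C, F}⁺: CF→AD adds A, D; AD→CEF adds E → {A, C, D, E, F}. Minimal: {F}⁺ = {A, F}; {C}⁺ = {C} — none reach the full schema.
{D, F}⁺: F→A adds A; AD→CEF adds C, E → {A, C, D, E, F}. Minimal: {F}⁺ = {A, F}; {D}⁺ = {D} — none reach the full schema.
Any other superkey contains one of these as a subset, so there are no further candidate keys.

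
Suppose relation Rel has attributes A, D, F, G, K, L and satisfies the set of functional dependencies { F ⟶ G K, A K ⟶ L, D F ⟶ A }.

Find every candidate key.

{D, F}⁺: F→GK adds G, K; DF→A adds A; AK→L adds L → {A, D, F, G, K, L}.
No other minimal superkey exists.

{D, F}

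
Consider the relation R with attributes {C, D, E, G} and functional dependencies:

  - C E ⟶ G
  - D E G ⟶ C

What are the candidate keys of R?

Attributes D, E never appear on any right-hand side, so every candidate key must contain {D, E}.
{D, E}⁺ = {D, E}, which is not all of the schema, so we must add further attributes.
{C, D, E}⁺: CE→G adds G → {C, D, E, G}. Minimal: {D, E}⁺ = {D, E}; {C, E}⁺ = {C, E, G}; {C, D}⁺ = {C, D} — none reach the full schema.
{D, E, G}⁺: DEG→C adds C → {C, D, E, G}. Minimal: {E, G}⁺ = {E, G}; {D, G}⁺ = {D, G}; {D, E}⁺ = {D, E} — none reach the full schema.
Any other superkey contains one of these as a subset, so there are no further candidate keys.

(C, D, E); (D, E, G)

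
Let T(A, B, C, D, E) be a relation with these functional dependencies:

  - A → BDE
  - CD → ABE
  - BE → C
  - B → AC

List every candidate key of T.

{A}⁺: A→BDE adds B, D, E; BE→C adds C → {A, B, C, D, E}.
{B}⁺: B→AC adds A, C; A→BDE adds D, E → {A, B, C, D, E}.
{C, D}⁺: CD→ABE adds A, B, E → {A, B, C, D, E}. Minimal: {D}⁺ = {D}; {C}⁺ = {C} — none reach the full schema.

{A}; {B}; {C, D}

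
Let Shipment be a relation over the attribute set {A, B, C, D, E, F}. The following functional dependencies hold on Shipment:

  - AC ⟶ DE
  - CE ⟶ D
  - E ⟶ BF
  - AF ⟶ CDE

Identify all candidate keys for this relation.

{A, C}, {A, E}, {A, F}

Attribute A never appears on the right-hand side of any dependency, so A must belong to every candidate key.
{A}⁺ = {A}, which is not all of the schema, so we must add further attributes.
{A, C}⁺: AC→DE adds D, E; E→BF adds B, F → {A, B, C, D, E, F}. Minimal: {C}⁺ = {C}; {A}⁺ = {A} — none reach the full schema.
{A, E}⁺: E→BF adds B, F; AF→CDE adds C, D → {A, B, C, D, E, F}. Minimal: {E}⁺ = {B, E, F}; {A}⁺ = {A} — none reach the full schema.
{A, F}⁺: AF→CDE adds C, D, E; E→BF adds B → {A, B, C, D, E, F}. Minimal: {F}⁺ = {F}; {A}⁺ = {A} — none reach the full schema.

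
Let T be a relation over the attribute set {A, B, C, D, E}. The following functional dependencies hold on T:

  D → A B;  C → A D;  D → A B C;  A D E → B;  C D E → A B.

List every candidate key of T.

Attribute E never appears on the right-hand side of any dependency, so E must belong to every candidate key.
{E}⁺ = {E}, which is not all of the schema, so we must add further attributes.
{C, E}⁺: C→AD adds A, D; D→ABC adds B → {A, B, C, D, E}. Minimal: {E}⁺ = {E}; {C}⁺ = {A, B, C, D} — none reach the full schema.
{D, E}⁺: D→AB adds A, B; D→ABC adds C → {A, B, C, D, E}. Minimal: {E}⁺ = {E}; {D}⁺ = {A, B, C, D} — none reach the full schema.
Any other superkey contains one of these as a subset, so there are no further candidate keys.

{C, E}; {D, E}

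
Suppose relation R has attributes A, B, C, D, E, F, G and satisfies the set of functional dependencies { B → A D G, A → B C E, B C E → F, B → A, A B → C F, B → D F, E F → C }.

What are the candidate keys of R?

{A}⁺: A→BCE adds B, C, E; BCE→F adds F; B→DF adds D; B→ADG adds G → {A, B, C, D, E, F, G}.
{B}⁺: B→ADG adds A, D, G; A→BCE adds C, E; BCE→F adds F → {A, B, C, D, E, F, G}.

(A), (B)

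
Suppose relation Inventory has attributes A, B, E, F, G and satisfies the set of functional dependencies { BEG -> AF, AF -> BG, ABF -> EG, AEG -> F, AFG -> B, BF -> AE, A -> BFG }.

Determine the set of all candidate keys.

(A), (B, F), (B, E, G)

{A}⁺: A→BFG adds B, F, G; ABF→EG adds E → {A, B, E, F, G}.
{B, F}⁺: BF→AE adds A, E; A→BFG adds G → {A, B, E, F, G}. Minimal: {F}⁺ = {F}; {B}⁺ = {B} — none reach the full schema.
{B, E, G}⁺: BEG→AF adds A, F → {A, B, E, F, G}. Minimal: {E, G}⁺ = {E, G}; {B, G}⁺ = {B, G}; {B, E}⁺ = {B, E} — none reach the full schema.
Any other superkey contains one of these as a subset, so there are no further candidate keys.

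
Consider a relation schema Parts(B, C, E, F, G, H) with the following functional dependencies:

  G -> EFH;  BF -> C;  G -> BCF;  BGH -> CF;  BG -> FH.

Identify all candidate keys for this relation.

Attribute G never appears on the right-hand side of any dependency, so G must belong to every candidate key.
{G}⁺ = {B, C, E, F, G, H}, which is all of the schema, so {G} is the only candidate key.

(G)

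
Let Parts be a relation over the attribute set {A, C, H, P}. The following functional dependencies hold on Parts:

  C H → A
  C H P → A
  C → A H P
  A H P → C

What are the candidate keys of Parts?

(C), (A, H, P)

{C}⁺: C→AHP adds A, H, P → {A, C, H, P}.
{A, H, P}⁺: AHP→C adds C → {A, C, H, P}. Minimal: {H, P}⁺ = {H, P}; {A, P}⁺ = {A, P}; {A, H}⁺ = {A, H} — none reach the full schema.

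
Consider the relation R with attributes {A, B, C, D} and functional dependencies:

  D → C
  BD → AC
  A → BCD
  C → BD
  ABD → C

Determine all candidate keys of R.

{A}, {C}, {D}

{A}⁺: A→BCD adds B, C, D → {A, B, C, D}.
{C}⁺: C→BD adds B, D; BD→AC adds A → {A, B, C, D}.
{D}⁺: D→C adds C; C→BD adds B; BD→AC adds A → {A, B, C, D}.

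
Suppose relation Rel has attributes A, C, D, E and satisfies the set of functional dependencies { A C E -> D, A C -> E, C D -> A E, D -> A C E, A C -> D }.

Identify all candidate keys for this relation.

{D}⁺: D→ACE adds A, C, E → {A, C, D, E}.
{A, C}⁺: AC→E adds E; AC→D adds D → {A, C, D, E}.
Any other superkey contains one of these as a subset, so there are no further candidate keys.

D, AC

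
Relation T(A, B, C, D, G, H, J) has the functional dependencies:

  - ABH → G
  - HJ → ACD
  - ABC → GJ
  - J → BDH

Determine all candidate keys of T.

{J}⁺: J→BDH adds B, D, H; HJ→ACD adds A, C; ABC→GJ adds G → {A, B, C, D, G, H, J}.
{A, B, C}⁺: ABC→GJ adds G, J; J→BDH adds D, H → {A, B, C, D, G, H, J}. Minimal: {B, C}⁺ = {B, C}; {A, C}⁺ = {A, C}; {A, B}⁺ = {A, B} — none reach the full schema.
Any other superkey contains one of these as a subset, so there are no further candidate keys.

J, ABC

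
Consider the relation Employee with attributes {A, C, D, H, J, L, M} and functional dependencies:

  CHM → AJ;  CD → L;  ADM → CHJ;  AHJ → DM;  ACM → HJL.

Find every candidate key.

(A, C, M); (A, D, M); (A, H, J); (C, H, M)

{A, C, M}⁺: ACM→HJL adds H, J, L; AHJ→DM adds D → {A, C, D, H, J, L, M}. Minimal: {C, M}⁺ = {C, M}; {A, M}⁺ = {A, M}; {A, C}⁺ = {A, C} — none reach the full schema.
{A, D, M}⁺: ADM→CHJ adds C, H, J; ACM→HJL adds L → {A, C, D, H, J, L, M}. Minimal: {D, M}⁺ = {D, M}; {A, M}⁺ = {A, M}; {A, D}⁺ = {A, D} — none reach the full schema.
{A, H, J}⁺: AHJ→DM adds D, M; ADM→CHJ adds C; ACM→HJL adds L → {A, C, D, H, J, L, M}. Minimal: {H, J}⁺ = {H, J}; {A, J}⁺ = {A, J}; {A, H}⁺ = {A, H} — none reach the full schema.
{C, H, M}⁺: CHM→AJ adds A, J; AHJ→DM adds D; ACM→HJL adds L → {A, C, D, H, J, L, M}. Minimal: {H, M}⁺ = {H, M}; {C, M}⁺ = {C, M}; {C, H}⁺ = {C, H} — none reach the full schema.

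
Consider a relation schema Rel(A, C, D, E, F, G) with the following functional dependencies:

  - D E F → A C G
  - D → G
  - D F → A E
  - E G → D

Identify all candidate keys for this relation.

(D, F), (E, F, G)

Attribute F never appears on the right-hand side of any dependency, so F must belong to every candidate key.
{F}⁺ = {F}, which is not all of the schema, so we must add further attributes.
{D, F}⁺: D→G adds G; DF→AE adds A, E; DEF→ACG adds C → {A, C, D, E, F, G}. Minimal: {F}⁺ = {F}; {D}⁺ = {D, G} — none reach the full schema.
{E, F, G}⁺: EG→D adds D; DEF→ACG adds A, C → {A, C, D, E, F, G}. Minimal: {F, G}⁺ = {F, G}; {E, G}⁺ = {D, E, G}; {E, F}⁺ = {E, F} — none reach the full schema.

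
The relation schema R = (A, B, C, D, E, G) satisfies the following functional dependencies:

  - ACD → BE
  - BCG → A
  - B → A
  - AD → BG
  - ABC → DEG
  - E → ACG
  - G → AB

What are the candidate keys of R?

{E}⁺: E→ACG adds A, C, G; G→AB adds B; ABC→DEG adds D → {A, B, C, D, E, G}.
{B, C}⁺: B→A adds A; ABC→DEG adds D, E, G → {A, B, C, D, E, G}.
{C, G}⁺: G→AB adds A, B; ABC→DEG adds D, E → {A, B, C, D, E, G}.
{A, C, D}⁺: ACD→BE adds B, E; AD→BG adds G → {A, B, C, D, E, G}.
Any other superkey contains one of these as a subset, so there are no further candidate keys.

(E); (B, C); (C, G); (A, C, D)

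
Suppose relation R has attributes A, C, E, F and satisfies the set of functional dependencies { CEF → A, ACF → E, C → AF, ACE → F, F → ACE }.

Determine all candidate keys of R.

{C}⁺: C→AF adds A, F; F→ACE adds E → {A, C, E, F}.
{F}⁺: F→ACE adds A, C, E → {A, C, E, F}.
Any other superkey contains one of these as a subset, so there are no further candidate keys.

{C}; {F}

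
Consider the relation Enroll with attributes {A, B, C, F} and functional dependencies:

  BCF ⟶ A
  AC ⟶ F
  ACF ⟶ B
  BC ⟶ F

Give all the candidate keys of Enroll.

{A, C}, {B, C}

Attribute C never appears on the right-hand side of any dependency, so C must belong to every candidate key.
{C}⁺ = {C}, which is not all of the schema, so we must add further attributes.
{A, C}⁺: AC→F adds F; ACF→B adds B → {A, B, C, F}. Minimal: {C}⁺ = {C}; {A}⁺ = {A} — none reach the full schema.
{B, C}⁺: BC→F adds F; BCF→A adds A → {A, B, C, F}. Minimal: {C}⁺ = {C}; {B}⁺ = {B} — none reach the full schema.
Any other superkey contains one of these as a subset, so there are no further candidate keys.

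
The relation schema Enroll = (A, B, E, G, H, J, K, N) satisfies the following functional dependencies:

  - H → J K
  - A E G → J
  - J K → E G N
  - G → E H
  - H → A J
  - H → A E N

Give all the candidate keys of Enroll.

Attribute B never appears on the right-hand side of any dependency, so B must belong to every candidate key.
{B}⁺ = {B}, which is not all of the schema, so we must add further attributes.
{B, G}⁺: G→EH adds E, H; H→AJ adds A, J; H→AEN adds N; H→JK adds K → {A, B, E, G, H, J, K, N}. Minimal: {G}⁺ = {A, E, G, H, J, K, N}; {B}⁺ = {B} — none reach the full schema.
{B, H}⁺: H→JK adds J, K; JK→EGN adds E, G, N; H→AJ adds A → {A, B, E, G, H, J, K, N}. Minimal: {H}⁺ = {A, E, G, H, J, K, N}; {B}⁺ = {B} — none reach the full schema.
{B, J, K}⁺: JK→EGN adds E, G, N; G→EH adds H; H→AJ adds A → {A, B, E, G, H, J, K, N}. Minimal: {J, K}⁺ = {A, E, G, H, J, K, N}; {B, K}⁺ = {B, K}; {B, J}⁺ = {B, J} — none reach the full schema.

{B, G}; {B, H}; {B, J, K}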